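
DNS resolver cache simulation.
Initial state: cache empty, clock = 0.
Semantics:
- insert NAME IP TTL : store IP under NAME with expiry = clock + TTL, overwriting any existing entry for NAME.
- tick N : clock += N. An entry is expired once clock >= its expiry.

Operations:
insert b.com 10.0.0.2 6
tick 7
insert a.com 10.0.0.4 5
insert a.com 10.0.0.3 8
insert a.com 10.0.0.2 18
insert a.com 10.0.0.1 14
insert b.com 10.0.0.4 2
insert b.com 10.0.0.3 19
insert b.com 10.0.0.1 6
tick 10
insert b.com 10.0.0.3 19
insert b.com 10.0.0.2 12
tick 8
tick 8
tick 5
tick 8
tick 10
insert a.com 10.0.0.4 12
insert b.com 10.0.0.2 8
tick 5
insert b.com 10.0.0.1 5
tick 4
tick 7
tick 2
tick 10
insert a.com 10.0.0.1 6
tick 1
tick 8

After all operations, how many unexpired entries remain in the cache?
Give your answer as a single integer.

Op 1: insert b.com -> 10.0.0.2 (expiry=0+6=6). clock=0
Op 2: tick 7 -> clock=7. purged={b.com}
Op 3: insert a.com -> 10.0.0.4 (expiry=7+5=12). clock=7
Op 4: insert a.com -> 10.0.0.3 (expiry=7+8=15). clock=7
Op 5: insert a.com -> 10.0.0.2 (expiry=7+18=25). clock=7
Op 6: insert a.com -> 10.0.0.1 (expiry=7+14=21). clock=7
Op 7: insert b.com -> 10.0.0.4 (expiry=7+2=9). clock=7
Op 8: insert b.com -> 10.0.0.3 (expiry=7+19=26). clock=7
Op 9: insert b.com -> 10.0.0.1 (expiry=7+6=13). clock=7
Op 10: tick 10 -> clock=17. purged={b.com}
Op 11: insert b.com -> 10.0.0.3 (expiry=17+19=36). clock=17
Op 12: insert b.com -> 10.0.0.2 (expiry=17+12=29). clock=17
Op 13: tick 8 -> clock=25. purged={a.com}
Op 14: tick 8 -> clock=33. purged={b.com}
Op 15: tick 5 -> clock=38.
Op 16: tick 8 -> clock=46.
Op 17: tick 10 -> clock=56.
Op 18: insert a.com -> 10.0.0.4 (expiry=56+12=68). clock=56
Op 19: insert b.com -> 10.0.0.2 (expiry=56+8=64). clock=56
Op 20: tick 5 -> clock=61.
Op 21: insert b.com -> 10.0.0.1 (expiry=61+5=66). clock=61
Op 22: tick 4 -> clock=65.
Op 23: tick 7 -> clock=72. purged={a.com,b.com}
Op 24: tick 2 -> clock=74.
Op 25: tick 10 -> clock=84.
Op 26: insert a.com -> 10.0.0.1 (expiry=84+6=90). clock=84
Op 27: tick 1 -> clock=85.
Op 28: tick 8 -> clock=93. purged={a.com}
Final cache (unexpired): {} -> size=0

Answer: 0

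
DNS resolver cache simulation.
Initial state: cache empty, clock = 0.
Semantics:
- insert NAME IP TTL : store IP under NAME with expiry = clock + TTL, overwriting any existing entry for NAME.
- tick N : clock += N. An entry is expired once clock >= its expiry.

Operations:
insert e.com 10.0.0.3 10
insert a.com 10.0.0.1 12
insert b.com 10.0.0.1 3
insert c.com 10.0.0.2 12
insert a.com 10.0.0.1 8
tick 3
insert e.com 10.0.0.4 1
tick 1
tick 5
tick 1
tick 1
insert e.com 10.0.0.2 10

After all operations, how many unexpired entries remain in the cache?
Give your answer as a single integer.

Answer: 2

Derivation:
Op 1: insert e.com -> 10.0.0.3 (expiry=0+10=10). clock=0
Op 2: insert a.com -> 10.0.0.1 (expiry=0+12=12). clock=0
Op 3: insert b.com -> 10.0.0.1 (expiry=0+3=3). clock=0
Op 4: insert c.com -> 10.0.0.2 (expiry=0+12=12). clock=0
Op 5: insert a.com -> 10.0.0.1 (expiry=0+8=8). clock=0
Op 6: tick 3 -> clock=3. purged={b.com}
Op 7: insert e.com -> 10.0.0.4 (expiry=3+1=4). clock=3
Op 8: tick 1 -> clock=4. purged={e.com}
Op 9: tick 5 -> clock=9. purged={a.com}
Op 10: tick 1 -> clock=10.
Op 11: tick 1 -> clock=11.
Op 12: insert e.com -> 10.0.0.2 (expiry=11+10=21). clock=11
Final cache (unexpired): {c.com,e.com} -> size=2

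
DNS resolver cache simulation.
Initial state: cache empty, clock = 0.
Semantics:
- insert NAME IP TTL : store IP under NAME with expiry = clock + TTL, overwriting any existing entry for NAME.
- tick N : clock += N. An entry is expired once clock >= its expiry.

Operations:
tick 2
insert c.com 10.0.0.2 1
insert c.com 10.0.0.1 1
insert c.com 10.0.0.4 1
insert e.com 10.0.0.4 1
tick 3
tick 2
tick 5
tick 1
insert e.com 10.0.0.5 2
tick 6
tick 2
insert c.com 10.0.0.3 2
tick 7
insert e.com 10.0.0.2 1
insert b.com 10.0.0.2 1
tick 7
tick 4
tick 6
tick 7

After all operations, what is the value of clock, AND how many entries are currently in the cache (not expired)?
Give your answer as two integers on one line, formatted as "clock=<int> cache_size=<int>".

Op 1: tick 2 -> clock=2.
Op 2: insert c.com -> 10.0.0.2 (expiry=2+1=3). clock=2
Op 3: insert c.com -> 10.0.0.1 (expiry=2+1=3). clock=2
Op 4: insert c.com -> 10.0.0.4 (expiry=2+1=3). clock=2
Op 5: insert e.com -> 10.0.0.4 (expiry=2+1=3). clock=2
Op 6: tick 3 -> clock=5. purged={c.com,e.com}
Op 7: tick 2 -> clock=7.
Op 8: tick 5 -> clock=12.
Op 9: tick 1 -> clock=13.
Op 10: insert e.com -> 10.0.0.5 (expiry=13+2=15). clock=13
Op 11: tick 6 -> clock=19. purged={e.com}
Op 12: tick 2 -> clock=21.
Op 13: insert c.com -> 10.0.0.3 (expiry=21+2=23). clock=21
Op 14: tick 7 -> clock=28. purged={c.com}
Op 15: insert e.com -> 10.0.0.2 (expiry=28+1=29). clock=28
Op 16: insert b.com -> 10.0.0.2 (expiry=28+1=29). clock=28
Op 17: tick 7 -> clock=35. purged={b.com,e.com}
Op 18: tick 4 -> clock=39.
Op 19: tick 6 -> clock=45.
Op 20: tick 7 -> clock=52.
Final clock = 52
Final cache (unexpired): {} -> size=0

Answer: clock=52 cache_size=0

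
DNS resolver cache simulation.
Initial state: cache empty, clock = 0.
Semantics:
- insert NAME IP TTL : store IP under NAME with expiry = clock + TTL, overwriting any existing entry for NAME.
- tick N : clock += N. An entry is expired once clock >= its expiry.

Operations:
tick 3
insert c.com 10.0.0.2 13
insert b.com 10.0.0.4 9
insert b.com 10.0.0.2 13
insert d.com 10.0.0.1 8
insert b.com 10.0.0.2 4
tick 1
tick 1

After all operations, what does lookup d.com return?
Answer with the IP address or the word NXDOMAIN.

Answer: 10.0.0.1

Derivation:
Op 1: tick 3 -> clock=3.
Op 2: insert c.com -> 10.0.0.2 (expiry=3+13=16). clock=3
Op 3: insert b.com -> 10.0.0.4 (expiry=3+9=12). clock=3
Op 4: insert b.com -> 10.0.0.2 (expiry=3+13=16). clock=3
Op 5: insert d.com -> 10.0.0.1 (expiry=3+8=11). clock=3
Op 6: insert b.com -> 10.0.0.2 (expiry=3+4=7). clock=3
Op 7: tick 1 -> clock=4.
Op 8: tick 1 -> clock=5.
lookup d.com: present, ip=10.0.0.1 expiry=11 > clock=5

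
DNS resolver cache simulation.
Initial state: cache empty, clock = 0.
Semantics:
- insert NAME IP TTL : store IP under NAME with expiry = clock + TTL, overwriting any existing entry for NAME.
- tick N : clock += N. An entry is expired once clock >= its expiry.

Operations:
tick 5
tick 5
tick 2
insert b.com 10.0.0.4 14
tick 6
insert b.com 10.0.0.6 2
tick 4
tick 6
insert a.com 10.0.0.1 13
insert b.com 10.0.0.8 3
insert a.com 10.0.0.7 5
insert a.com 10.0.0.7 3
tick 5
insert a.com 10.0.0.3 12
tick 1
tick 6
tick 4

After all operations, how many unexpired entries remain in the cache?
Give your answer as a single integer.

Op 1: tick 5 -> clock=5.
Op 2: tick 5 -> clock=10.
Op 3: tick 2 -> clock=12.
Op 4: insert b.com -> 10.0.0.4 (expiry=12+14=26). clock=12
Op 5: tick 6 -> clock=18.
Op 6: insert b.com -> 10.0.0.6 (expiry=18+2=20). clock=18
Op 7: tick 4 -> clock=22. purged={b.com}
Op 8: tick 6 -> clock=28.
Op 9: insert a.com -> 10.0.0.1 (expiry=28+13=41). clock=28
Op 10: insert b.com -> 10.0.0.8 (expiry=28+3=31). clock=28
Op 11: insert a.com -> 10.0.0.7 (expiry=28+5=33). clock=28
Op 12: insert a.com -> 10.0.0.7 (expiry=28+3=31). clock=28
Op 13: tick 5 -> clock=33. purged={a.com,b.com}
Op 14: insert a.com -> 10.0.0.3 (expiry=33+12=45). clock=33
Op 15: tick 1 -> clock=34.
Op 16: tick 6 -> clock=40.
Op 17: tick 4 -> clock=44.
Final cache (unexpired): {a.com} -> size=1

Answer: 1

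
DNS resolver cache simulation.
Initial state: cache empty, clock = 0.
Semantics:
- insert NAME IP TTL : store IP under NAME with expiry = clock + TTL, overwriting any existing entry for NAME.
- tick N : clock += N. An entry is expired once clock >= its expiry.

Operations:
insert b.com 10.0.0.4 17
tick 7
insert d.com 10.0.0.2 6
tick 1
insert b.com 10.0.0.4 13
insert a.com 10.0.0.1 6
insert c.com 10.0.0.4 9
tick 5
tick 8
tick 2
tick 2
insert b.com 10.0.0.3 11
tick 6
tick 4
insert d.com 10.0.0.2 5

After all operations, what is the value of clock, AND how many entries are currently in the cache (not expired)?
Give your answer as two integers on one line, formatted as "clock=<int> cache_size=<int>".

Op 1: insert b.com -> 10.0.0.4 (expiry=0+17=17). clock=0
Op 2: tick 7 -> clock=7.
Op 3: insert d.com -> 10.0.0.2 (expiry=7+6=13). clock=7
Op 4: tick 1 -> clock=8.
Op 5: insert b.com -> 10.0.0.4 (expiry=8+13=21). clock=8
Op 6: insert a.com -> 10.0.0.1 (expiry=8+6=14). clock=8
Op 7: insert c.com -> 10.0.0.4 (expiry=8+9=17). clock=8
Op 8: tick 5 -> clock=13. purged={d.com}
Op 9: tick 8 -> clock=21. purged={a.com,b.com,c.com}
Op 10: tick 2 -> clock=23.
Op 11: tick 2 -> clock=25.
Op 12: insert b.com -> 10.0.0.3 (expiry=25+11=36). clock=25
Op 13: tick 6 -> clock=31.
Op 14: tick 4 -> clock=35.
Op 15: insert d.com -> 10.0.0.2 (expiry=35+5=40). clock=35
Final clock = 35
Final cache (unexpired): {b.com,d.com} -> size=2

Answer: clock=35 cache_size=2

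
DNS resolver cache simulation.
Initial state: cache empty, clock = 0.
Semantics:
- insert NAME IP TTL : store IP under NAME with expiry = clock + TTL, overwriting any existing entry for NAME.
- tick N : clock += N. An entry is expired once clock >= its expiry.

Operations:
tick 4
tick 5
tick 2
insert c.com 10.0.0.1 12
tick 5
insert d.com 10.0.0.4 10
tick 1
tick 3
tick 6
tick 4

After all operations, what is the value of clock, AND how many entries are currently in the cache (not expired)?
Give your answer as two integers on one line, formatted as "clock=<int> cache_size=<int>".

Answer: clock=30 cache_size=0

Derivation:
Op 1: tick 4 -> clock=4.
Op 2: tick 5 -> clock=9.
Op 3: tick 2 -> clock=11.
Op 4: insert c.com -> 10.0.0.1 (expiry=11+12=23). clock=11
Op 5: tick 5 -> clock=16.
Op 6: insert d.com -> 10.0.0.4 (expiry=16+10=26). clock=16
Op 7: tick 1 -> clock=17.
Op 8: tick 3 -> clock=20.
Op 9: tick 6 -> clock=26. purged={c.com,d.com}
Op 10: tick 4 -> clock=30.
Final clock = 30
Final cache (unexpired): {} -> size=0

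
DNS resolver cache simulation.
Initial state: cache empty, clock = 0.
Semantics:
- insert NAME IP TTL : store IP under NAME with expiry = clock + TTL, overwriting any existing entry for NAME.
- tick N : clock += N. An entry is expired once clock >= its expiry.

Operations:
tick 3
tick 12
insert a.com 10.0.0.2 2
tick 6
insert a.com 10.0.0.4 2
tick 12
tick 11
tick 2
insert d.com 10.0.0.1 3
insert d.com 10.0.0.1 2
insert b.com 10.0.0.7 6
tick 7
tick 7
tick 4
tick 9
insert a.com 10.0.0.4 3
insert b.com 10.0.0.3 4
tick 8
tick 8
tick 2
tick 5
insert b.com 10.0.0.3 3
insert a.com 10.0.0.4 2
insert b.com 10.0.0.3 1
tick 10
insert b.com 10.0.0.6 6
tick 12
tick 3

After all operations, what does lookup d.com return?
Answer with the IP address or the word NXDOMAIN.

Answer: NXDOMAIN

Derivation:
Op 1: tick 3 -> clock=3.
Op 2: tick 12 -> clock=15.
Op 3: insert a.com -> 10.0.0.2 (expiry=15+2=17). clock=15
Op 4: tick 6 -> clock=21. purged={a.com}
Op 5: insert a.com -> 10.0.0.4 (expiry=21+2=23). clock=21
Op 6: tick 12 -> clock=33. purged={a.com}
Op 7: tick 11 -> clock=44.
Op 8: tick 2 -> clock=46.
Op 9: insert d.com -> 10.0.0.1 (expiry=46+3=49). clock=46
Op 10: insert d.com -> 10.0.0.1 (expiry=46+2=48). clock=46
Op 11: insert b.com -> 10.0.0.7 (expiry=46+6=52). clock=46
Op 12: tick 7 -> clock=53. purged={b.com,d.com}
Op 13: tick 7 -> clock=60.
Op 14: tick 4 -> clock=64.
Op 15: tick 9 -> clock=73.
Op 16: insert a.com -> 10.0.0.4 (expiry=73+3=76). clock=73
Op 17: insert b.com -> 10.0.0.3 (expiry=73+4=77). clock=73
Op 18: tick 8 -> clock=81. purged={a.com,b.com}
Op 19: tick 8 -> clock=89.
Op 20: tick 2 -> clock=91.
Op 21: tick 5 -> clock=96.
Op 22: insert b.com -> 10.0.0.3 (expiry=96+3=99). clock=96
Op 23: insert a.com -> 10.0.0.4 (expiry=96+2=98). clock=96
Op 24: insert b.com -> 10.0.0.3 (expiry=96+1=97). clock=96
Op 25: tick 10 -> clock=106. purged={a.com,b.com}
Op 26: insert b.com -> 10.0.0.6 (expiry=106+6=112). clock=106
Op 27: tick 12 -> clock=118. purged={b.com}
Op 28: tick 3 -> clock=121.
lookup d.com: not in cache (expired or never inserted)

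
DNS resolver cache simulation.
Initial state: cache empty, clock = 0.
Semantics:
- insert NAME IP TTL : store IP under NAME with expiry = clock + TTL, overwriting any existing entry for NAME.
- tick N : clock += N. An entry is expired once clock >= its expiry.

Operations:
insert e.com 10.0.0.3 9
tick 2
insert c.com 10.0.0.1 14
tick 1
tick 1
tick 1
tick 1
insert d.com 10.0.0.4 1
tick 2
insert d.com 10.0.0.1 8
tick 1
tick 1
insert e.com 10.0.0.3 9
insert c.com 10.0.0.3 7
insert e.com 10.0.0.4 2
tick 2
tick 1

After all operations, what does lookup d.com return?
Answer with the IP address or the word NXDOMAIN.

Answer: 10.0.0.1

Derivation:
Op 1: insert e.com -> 10.0.0.3 (expiry=0+9=9). clock=0
Op 2: tick 2 -> clock=2.
Op 3: insert c.com -> 10.0.0.1 (expiry=2+14=16). clock=2
Op 4: tick 1 -> clock=3.
Op 5: tick 1 -> clock=4.
Op 6: tick 1 -> clock=5.
Op 7: tick 1 -> clock=6.
Op 8: insert d.com -> 10.0.0.4 (expiry=6+1=7). clock=6
Op 9: tick 2 -> clock=8. purged={d.com}
Op 10: insert d.com -> 10.0.0.1 (expiry=8+8=16). clock=8
Op 11: tick 1 -> clock=9. purged={e.com}
Op 12: tick 1 -> clock=10.
Op 13: insert e.com -> 10.0.0.3 (expiry=10+9=19). clock=10
Op 14: insert c.com -> 10.0.0.3 (expiry=10+7=17). clock=10
Op 15: insert e.com -> 10.0.0.4 (expiry=10+2=12). clock=10
Op 16: tick 2 -> clock=12. purged={e.com}
Op 17: tick 1 -> clock=13.
lookup d.com: present, ip=10.0.0.1 expiry=16 > clock=13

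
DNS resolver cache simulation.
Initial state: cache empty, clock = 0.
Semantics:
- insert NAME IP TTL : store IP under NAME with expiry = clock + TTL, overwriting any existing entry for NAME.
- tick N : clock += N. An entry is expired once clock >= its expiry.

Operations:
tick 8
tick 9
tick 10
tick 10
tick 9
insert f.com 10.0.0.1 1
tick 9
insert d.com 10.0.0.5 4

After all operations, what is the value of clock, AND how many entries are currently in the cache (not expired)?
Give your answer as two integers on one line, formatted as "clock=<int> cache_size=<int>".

Answer: clock=55 cache_size=1

Derivation:
Op 1: tick 8 -> clock=8.
Op 2: tick 9 -> clock=17.
Op 3: tick 10 -> clock=27.
Op 4: tick 10 -> clock=37.
Op 5: tick 9 -> clock=46.
Op 6: insert f.com -> 10.0.0.1 (expiry=46+1=47). clock=46
Op 7: tick 9 -> clock=55. purged={f.com}
Op 8: insert d.com -> 10.0.0.5 (expiry=55+4=59). clock=55
Final clock = 55
Final cache (unexpired): {d.com} -> size=1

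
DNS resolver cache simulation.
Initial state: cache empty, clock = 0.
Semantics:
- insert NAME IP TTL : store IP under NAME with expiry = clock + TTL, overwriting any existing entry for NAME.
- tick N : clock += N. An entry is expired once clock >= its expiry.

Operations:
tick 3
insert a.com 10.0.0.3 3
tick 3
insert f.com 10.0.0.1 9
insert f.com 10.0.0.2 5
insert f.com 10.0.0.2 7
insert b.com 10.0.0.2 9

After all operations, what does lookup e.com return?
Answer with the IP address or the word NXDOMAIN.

Answer: NXDOMAIN

Derivation:
Op 1: tick 3 -> clock=3.
Op 2: insert a.com -> 10.0.0.3 (expiry=3+3=6). clock=3
Op 3: tick 3 -> clock=6. purged={a.com}
Op 4: insert f.com -> 10.0.0.1 (expiry=6+9=15). clock=6
Op 5: insert f.com -> 10.0.0.2 (expiry=6+5=11). clock=6
Op 6: insert f.com -> 10.0.0.2 (expiry=6+7=13). clock=6
Op 7: insert b.com -> 10.0.0.2 (expiry=6+9=15). clock=6
lookup e.com: not in cache (expired or never inserted)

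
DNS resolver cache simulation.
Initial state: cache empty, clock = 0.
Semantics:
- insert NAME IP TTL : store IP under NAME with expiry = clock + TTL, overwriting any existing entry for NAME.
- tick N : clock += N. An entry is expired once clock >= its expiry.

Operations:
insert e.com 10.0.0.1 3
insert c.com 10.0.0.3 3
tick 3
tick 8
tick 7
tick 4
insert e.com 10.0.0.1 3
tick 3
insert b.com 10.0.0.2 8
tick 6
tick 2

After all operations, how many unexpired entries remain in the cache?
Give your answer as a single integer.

Answer: 0

Derivation:
Op 1: insert e.com -> 10.0.0.1 (expiry=0+3=3). clock=0
Op 2: insert c.com -> 10.0.0.3 (expiry=0+3=3). clock=0
Op 3: tick 3 -> clock=3. purged={c.com,e.com}
Op 4: tick 8 -> clock=11.
Op 5: tick 7 -> clock=18.
Op 6: tick 4 -> clock=22.
Op 7: insert e.com -> 10.0.0.1 (expiry=22+3=25). clock=22
Op 8: tick 3 -> clock=25. purged={e.com}
Op 9: insert b.com -> 10.0.0.2 (expiry=25+8=33). clock=25
Op 10: tick 6 -> clock=31.
Op 11: tick 2 -> clock=33. purged={b.com}
Final cache (unexpired): {} -> size=0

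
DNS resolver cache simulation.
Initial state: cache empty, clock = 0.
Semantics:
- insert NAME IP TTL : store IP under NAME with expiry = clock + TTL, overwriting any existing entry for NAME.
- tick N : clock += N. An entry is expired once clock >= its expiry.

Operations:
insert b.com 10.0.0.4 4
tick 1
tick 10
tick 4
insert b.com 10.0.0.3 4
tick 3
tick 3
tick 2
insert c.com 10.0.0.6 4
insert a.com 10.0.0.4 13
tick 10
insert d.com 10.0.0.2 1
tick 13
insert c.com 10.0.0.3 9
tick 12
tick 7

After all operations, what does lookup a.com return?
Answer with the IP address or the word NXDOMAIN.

Op 1: insert b.com -> 10.0.0.4 (expiry=0+4=4). clock=0
Op 2: tick 1 -> clock=1.
Op 3: tick 10 -> clock=11. purged={b.com}
Op 4: tick 4 -> clock=15.
Op 5: insert b.com -> 10.0.0.3 (expiry=15+4=19). clock=15
Op 6: tick 3 -> clock=18.
Op 7: tick 3 -> clock=21. purged={b.com}
Op 8: tick 2 -> clock=23.
Op 9: insert c.com -> 10.0.0.6 (expiry=23+4=27). clock=23
Op 10: insert a.com -> 10.0.0.4 (expiry=23+13=36). clock=23
Op 11: tick 10 -> clock=33. purged={c.com}
Op 12: insert d.com -> 10.0.0.2 (expiry=33+1=34). clock=33
Op 13: tick 13 -> clock=46. purged={a.com,d.com}
Op 14: insert c.com -> 10.0.0.3 (expiry=46+9=55). clock=46
Op 15: tick 12 -> clock=58. purged={c.com}
Op 16: tick 7 -> clock=65.
lookup a.com: not in cache (expired or never inserted)

Answer: NXDOMAIN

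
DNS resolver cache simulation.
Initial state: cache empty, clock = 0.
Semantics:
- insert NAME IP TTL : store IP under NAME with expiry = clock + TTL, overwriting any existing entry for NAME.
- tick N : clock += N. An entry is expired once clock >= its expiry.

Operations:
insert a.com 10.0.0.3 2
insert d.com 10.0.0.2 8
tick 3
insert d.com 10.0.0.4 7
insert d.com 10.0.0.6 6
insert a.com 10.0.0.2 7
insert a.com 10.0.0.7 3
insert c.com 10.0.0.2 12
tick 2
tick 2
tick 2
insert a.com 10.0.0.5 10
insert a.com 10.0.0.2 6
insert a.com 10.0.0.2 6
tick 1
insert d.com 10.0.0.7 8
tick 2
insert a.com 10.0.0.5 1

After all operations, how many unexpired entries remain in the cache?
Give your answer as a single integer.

Answer: 3

Derivation:
Op 1: insert a.com -> 10.0.0.3 (expiry=0+2=2). clock=0
Op 2: insert d.com -> 10.0.0.2 (expiry=0+8=8). clock=0
Op 3: tick 3 -> clock=3. purged={a.com}
Op 4: insert d.com -> 10.0.0.4 (expiry=3+7=10). clock=3
Op 5: insert d.com -> 10.0.0.6 (expiry=3+6=9). clock=3
Op 6: insert a.com -> 10.0.0.2 (expiry=3+7=10). clock=3
Op 7: insert a.com -> 10.0.0.7 (expiry=3+3=6). clock=3
Op 8: insert c.com -> 10.0.0.2 (expiry=3+12=15). clock=3
Op 9: tick 2 -> clock=5.
Op 10: tick 2 -> clock=7. purged={a.com}
Op 11: tick 2 -> clock=9. purged={d.com}
Op 12: insert a.com -> 10.0.0.5 (expiry=9+10=19). clock=9
Op 13: insert a.com -> 10.0.0.2 (expiry=9+6=15). clock=9
Op 14: insert a.com -> 10.0.0.2 (expiry=9+6=15). clock=9
Op 15: tick 1 -> clock=10.
Op 16: insert d.com -> 10.0.0.7 (expiry=10+8=18). clock=10
Op 17: tick 2 -> clock=12.
Op 18: insert a.com -> 10.0.0.5 (expiry=12+1=13). clock=12
Final cache (unexpired): {a.com,c.com,d.com} -> size=3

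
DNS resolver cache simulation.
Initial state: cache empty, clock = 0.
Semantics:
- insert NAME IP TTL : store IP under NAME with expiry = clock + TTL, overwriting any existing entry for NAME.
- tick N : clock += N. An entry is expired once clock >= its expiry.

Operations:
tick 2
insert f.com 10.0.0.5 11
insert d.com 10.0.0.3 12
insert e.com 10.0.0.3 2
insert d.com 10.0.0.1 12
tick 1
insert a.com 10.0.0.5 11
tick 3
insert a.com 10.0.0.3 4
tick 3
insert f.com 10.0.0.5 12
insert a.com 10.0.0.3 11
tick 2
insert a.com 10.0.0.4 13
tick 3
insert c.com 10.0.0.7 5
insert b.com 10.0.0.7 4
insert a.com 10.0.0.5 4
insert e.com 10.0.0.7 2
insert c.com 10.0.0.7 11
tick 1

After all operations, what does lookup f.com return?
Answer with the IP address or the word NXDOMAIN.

Answer: 10.0.0.5

Derivation:
Op 1: tick 2 -> clock=2.
Op 2: insert f.com -> 10.0.0.5 (expiry=2+11=13). clock=2
Op 3: insert d.com -> 10.0.0.3 (expiry=2+12=14). clock=2
Op 4: insert e.com -> 10.0.0.3 (expiry=2+2=4). clock=2
Op 5: insert d.com -> 10.0.0.1 (expiry=2+12=14). clock=2
Op 6: tick 1 -> clock=3.
Op 7: insert a.com -> 10.0.0.5 (expiry=3+11=14). clock=3
Op 8: tick 3 -> clock=6. purged={e.com}
Op 9: insert a.com -> 10.0.0.3 (expiry=6+4=10). clock=6
Op 10: tick 3 -> clock=9.
Op 11: insert f.com -> 10.0.0.5 (expiry=9+12=21). clock=9
Op 12: insert a.com -> 10.0.0.3 (expiry=9+11=20). clock=9
Op 13: tick 2 -> clock=11.
Op 14: insert a.com -> 10.0.0.4 (expiry=11+13=24). clock=11
Op 15: tick 3 -> clock=14. purged={d.com}
Op 16: insert c.com -> 10.0.0.7 (expiry=14+5=19). clock=14
Op 17: insert b.com -> 10.0.0.7 (expiry=14+4=18). clock=14
Op 18: insert a.com -> 10.0.0.5 (expiry=14+4=18). clock=14
Op 19: insert e.com -> 10.0.0.7 (expiry=14+2=16). clock=14
Op 20: insert c.com -> 10.0.0.7 (expiry=14+11=25). clock=14
Op 21: tick 1 -> clock=15.
lookup f.com: present, ip=10.0.0.5 expiry=21 > clock=15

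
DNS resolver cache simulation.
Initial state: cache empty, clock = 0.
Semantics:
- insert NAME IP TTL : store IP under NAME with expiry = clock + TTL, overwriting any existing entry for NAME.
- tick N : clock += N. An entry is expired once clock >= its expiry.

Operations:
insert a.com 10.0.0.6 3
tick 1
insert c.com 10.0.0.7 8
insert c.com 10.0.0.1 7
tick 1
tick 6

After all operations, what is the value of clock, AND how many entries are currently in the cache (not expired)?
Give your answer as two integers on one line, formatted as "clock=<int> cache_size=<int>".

Op 1: insert a.com -> 10.0.0.6 (expiry=0+3=3). clock=0
Op 2: tick 1 -> clock=1.
Op 3: insert c.com -> 10.0.0.7 (expiry=1+8=9). clock=1
Op 4: insert c.com -> 10.0.0.1 (expiry=1+7=8). clock=1
Op 5: tick 1 -> clock=2.
Op 6: tick 6 -> clock=8. purged={a.com,c.com}
Final clock = 8
Final cache (unexpired): {} -> size=0

Answer: clock=8 cache_size=0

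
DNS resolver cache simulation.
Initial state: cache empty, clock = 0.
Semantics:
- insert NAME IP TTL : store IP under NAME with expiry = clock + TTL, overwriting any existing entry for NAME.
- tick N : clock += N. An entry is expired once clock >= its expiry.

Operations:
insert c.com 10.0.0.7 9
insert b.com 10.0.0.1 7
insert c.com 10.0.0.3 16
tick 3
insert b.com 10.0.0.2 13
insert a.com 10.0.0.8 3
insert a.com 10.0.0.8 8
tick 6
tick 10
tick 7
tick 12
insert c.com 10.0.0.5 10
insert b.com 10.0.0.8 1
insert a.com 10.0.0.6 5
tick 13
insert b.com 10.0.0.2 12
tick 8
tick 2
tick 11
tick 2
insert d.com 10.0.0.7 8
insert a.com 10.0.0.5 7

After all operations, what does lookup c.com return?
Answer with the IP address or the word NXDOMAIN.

Answer: NXDOMAIN

Derivation:
Op 1: insert c.com -> 10.0.0.7 (expiry=0+9=9). clock=0
Op 2: insert b.com -> 10.0.0.1 (expiry=0+7=7). clock=0
Op 3: insert c.com -> 10.0.0.3 (expiry=0+16=16). clock=0
Op 4: tick 3 -> clock=3.
Op 5: insert b.com -> 10.0.0.2 (expiry=3+13=16). clock=3
Op 6: insert a.com -> 10.0.0.8 (expiry=3+3=6). clock=3
Op 7: insert a.com -> 10.0.0.8 (expiry=3+8=11). clock=3
Op 8: tick 6 -> clock=9.
Op 9: tick 10 -> clock=19. purged={a.com,b.com,c.com}
Op 10: tick 7 -> clock=26.
Op 11: tick 12 -> clock=38.
Op 12: insert c.com -> 10.0.0.5 (expiry=38+10=48). clock=38
Op 13: insert b.com -> 10.0.0.8 (expiry=38+1=39). clock=38
Op 14: insert a.com -> 10.0.0.6 (expiry=38+5=43). clock=38
Op 15: tick 13 -> clock=51. purged={a.com,b.com,c.com}
Op 16: insert b.com -> 10.0.0.2 (expiry=51+12=63). clock=51
Op 17: tick 8 -> clock=59.
Op 18: tick 2 -> clock=61.
Op 19: tick 11 -> clock=72. purged={b.com}
Op 20: tick 2 -> clock=74.
Op 21: insert d.com -> 10.0.0.7 (expiry=74+8=82). clock=74
Op 22: insert a.com -> 10.0.0.5 (expiry=74+7=81). clock=74
lookup c.com: not in cache (expired or never inserted)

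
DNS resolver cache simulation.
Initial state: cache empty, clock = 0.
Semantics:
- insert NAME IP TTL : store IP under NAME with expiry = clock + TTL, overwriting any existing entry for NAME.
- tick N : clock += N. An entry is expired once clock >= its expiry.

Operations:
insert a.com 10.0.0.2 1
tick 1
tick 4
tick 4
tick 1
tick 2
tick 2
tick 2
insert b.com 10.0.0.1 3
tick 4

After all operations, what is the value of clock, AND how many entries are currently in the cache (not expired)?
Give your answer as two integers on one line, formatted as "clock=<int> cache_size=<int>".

Answer: clock=20 cache_size=0

Derivation:
Op 1: insert a.com -> 10.0.0.2 (expiry=0+1=1). clock=0
Op 2: tick 1 -> clock=1. purged={a.com}
Op 3: tick 4 -> clock=5.
Op 4: tick 4 -> clock=9.
Op 5: tick 1 -> clock=10.
Op 6: tick 2 -> clock=12.
Op 7: tick 2 -> clock=14.
Op 8: tick 2 -> clock=16.
Op 9: insert b.com -> 10.0.0.1 (expiry=16+3=19). clock=16
Op 10: tick 4 -> clock=20. purged={b.com}
Final clock = 20
Final cache (unexpired): {} -> size=0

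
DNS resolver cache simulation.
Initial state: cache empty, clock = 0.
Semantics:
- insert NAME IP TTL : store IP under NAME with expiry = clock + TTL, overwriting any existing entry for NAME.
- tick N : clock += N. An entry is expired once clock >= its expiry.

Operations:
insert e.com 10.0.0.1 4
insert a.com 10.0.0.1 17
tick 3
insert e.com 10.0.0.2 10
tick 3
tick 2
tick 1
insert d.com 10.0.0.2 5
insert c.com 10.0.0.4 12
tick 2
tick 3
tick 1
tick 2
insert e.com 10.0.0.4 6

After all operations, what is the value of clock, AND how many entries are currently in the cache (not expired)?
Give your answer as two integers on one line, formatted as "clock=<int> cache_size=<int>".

Op 1: insert e.com -> 10.0.0.1 (expiry=0+4=4). clock=0
Op 2: insert a.com -> 10.0.0.1 (expiry=0+17=17). clock=0
Op 3: tick 3 -> clock=3.
Op 4: insert e.com -> 10.0.0.2 (expiry=3+10=13). clock=3
Op 5: tick 3 -> clock=6.
Op 6: tick 2 -> clock=8.
Op 7: tick 1 -> clock=9.
Op 8: insert d.com -> 10.0.0.2 (expiry=9+5=14). clock=9
Op 9: insert c.com -> 10.0.0.4 (expiry=9+12=21). clock=9
Op 10: tick 2 -> clock=11.
Op 11: tick 3 -> clock=14. purged={d.com,e.com}
Op 12: tick 1 -> clock=15.
Op 13: tick 2 -> clock=17. purged={a.com}
Op 14: insert e.com -> 10.0.0.4 (expiry=17+6=23). clock=17
Final clock = 17
Final cache (unexpired): {c.com,e.com} -> size=2

Answer: clock=17 cache_size=2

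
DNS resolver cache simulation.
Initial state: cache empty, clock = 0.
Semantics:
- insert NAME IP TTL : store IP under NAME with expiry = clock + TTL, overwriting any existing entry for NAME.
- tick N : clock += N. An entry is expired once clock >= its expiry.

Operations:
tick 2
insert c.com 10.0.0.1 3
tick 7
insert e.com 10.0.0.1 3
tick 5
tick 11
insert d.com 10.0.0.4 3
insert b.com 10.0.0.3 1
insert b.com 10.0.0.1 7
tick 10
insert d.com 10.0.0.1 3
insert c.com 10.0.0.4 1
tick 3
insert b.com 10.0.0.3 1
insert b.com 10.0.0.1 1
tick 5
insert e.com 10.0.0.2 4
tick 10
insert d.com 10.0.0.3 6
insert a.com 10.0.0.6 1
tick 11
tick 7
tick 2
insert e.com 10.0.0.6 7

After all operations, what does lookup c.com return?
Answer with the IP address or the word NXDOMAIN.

Op 1: tick 2 -> clock=2.
Op 2: insert c.com -> 10.0.0.1 (expiry=2+3=5). clock=2
Op 3: tick 7 -> clock=9. purged={c.com}
Op 4: insert e.com -> 10.0.0.1 (expiry=9+3=12). clock=9
Op 5: tick 5 -> clock=14. purged={e.com}
Op 6: tick 11 -> clock=25.
Op 7: insert d.com -> 10.0.0.4 (expiry=25+3=28). clock=25
Op 8: insert b.com -> 10.0.0.3 (expiry=25+1=26). clock=25
Op 9: insert b.com -> 10.0.0.1 (expiry=25+7=32). clock=25
Op 10: tick 10 -> clock=35. purged={b.com,d.com}
Op 11: insert d.com -> 10.0.0.1 (expiry=35+3=38). clock=35
Op 12: insert c.com -> 10.0.0.4 (expiry=35+1=36). clock=35
Op 13: tick 3 -> clock=38. purged={c.com,d.com}
Op 14: insert b.com -> 10.0.0.3 (expiry=38+1=39). clock=38
Op 15: insert b.com -> 10.0.0.1 (expiry=38+1=39). clock=38
Op 16: tick 5 -> clock=43. purged={b.com}
Op 17: insert e.com -> 10.0.0.2 (expiry=43+4=47). clock=43
Op 18: tick 10 -> clock=53. purged={e.com}
Op 19: insert d.com -> 10.0.0.3 (expiry=53+6=59). clock=53
Op 20: insert a.com -> 10.0.0.6 (expiry=53+1=54). clock=53
Op 21: tick 11 -> clock=64. purged={a.com,d.com}
Op 22: tick 7 -> clock=71.
Op 23: tick 2 -> clock=73.
Op 24: insert e.com -> 10.0.0.6 (expiry=73+7=80). clock=73
lookup c.com: not in cache (expired or never inserted)

Answer: NXDOMAIN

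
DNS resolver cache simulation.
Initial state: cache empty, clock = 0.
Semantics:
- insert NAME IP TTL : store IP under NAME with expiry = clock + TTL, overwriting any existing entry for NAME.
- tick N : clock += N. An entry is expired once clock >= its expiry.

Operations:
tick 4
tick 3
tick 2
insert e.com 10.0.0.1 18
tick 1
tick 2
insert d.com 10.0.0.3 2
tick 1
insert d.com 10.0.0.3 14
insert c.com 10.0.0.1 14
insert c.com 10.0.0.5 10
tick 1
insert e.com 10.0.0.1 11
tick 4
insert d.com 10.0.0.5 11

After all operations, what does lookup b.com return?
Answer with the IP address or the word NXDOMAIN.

Op 1: tick 4 -> clock=4.
Op 2: tick 3 -> clock=7.
Op 3: tick 2 -> clock=9.
Op 4: insert e.com -> 10.0.0.1 (expiry=9+18=27). clock=9
Op 5: tick 1 -> clock=10.
Op 6: tick 2 -> clock=12.
Op 7: insert d.com -> 10.0.0.3 (expiry=12+2=14). clock=12
Op 8: tick 1 -> clock=13.
Op 9: insert d.com -> 10.0.0.3 (expiry=13+14=27). clock=13
Op 10: insert c.com -> 10.0.0.1 (expiry=13+14=27). clock=13
Op 11: insert c.com -> 10.0.0.5 (expiry=13+10=23). clock=13
Op 12: tick 1 -> clock=14.
Op 13: insert e.com -> 10.0.0.1 (expiry=14+11=25). clock=14
Op 14: tick 4 -> clock=18.
Op 15: insert d.com -> 10.0.0.5 (expiry=18+11=29). clock=18
lookup b.com: not in cache (expired or never inserted)

Answer: NXDOMAIN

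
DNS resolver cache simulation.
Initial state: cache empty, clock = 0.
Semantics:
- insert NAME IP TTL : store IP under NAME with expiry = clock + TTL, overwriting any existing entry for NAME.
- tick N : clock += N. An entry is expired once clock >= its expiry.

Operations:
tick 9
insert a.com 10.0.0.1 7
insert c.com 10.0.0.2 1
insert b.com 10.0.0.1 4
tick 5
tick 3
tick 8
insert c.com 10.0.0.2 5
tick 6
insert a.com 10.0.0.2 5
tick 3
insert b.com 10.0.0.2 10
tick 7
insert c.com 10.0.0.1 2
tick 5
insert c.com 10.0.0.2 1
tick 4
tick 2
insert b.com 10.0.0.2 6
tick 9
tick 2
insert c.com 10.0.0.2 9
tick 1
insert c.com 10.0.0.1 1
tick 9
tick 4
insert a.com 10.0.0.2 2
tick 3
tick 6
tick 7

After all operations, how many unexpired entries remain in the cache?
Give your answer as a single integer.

Answer: 0

Derivation:
Op 1: tick 9 -> clock=9.
Op 2: insert a.com -> 10.0.0.1 (expiry=9+7=16). clock=9
Op 3: insert c.com -> 10.0.0.2 (expiry=9+1=10). clock=9
Op 4: insert b.com -> 10.0.0.1 (expiry=9+4=13). clock=9
Op 5: tick 5 -> clock=14. purged={b.com,c.com}
Op 6: tick 3 -> clock=17. purged={a.com}
Op 7: tick 8 -> clock=25.
Op 8: insert c.com -> 10.0.0.2 (expiry=25+5=30). clock=25
Op 9: tick 6 -> clock=31. purged={c.com}
Op 10: insert a.com -> 10.0.0.2 (expiry=31+5=36). clock=31
Op 11: tick 3 -> clock=34.
Op 12: insert b.com -> 10.0.0.2 (expiry=34+10=44). clock=34
Op 13: tick 7 -> clock=41. purged={a.com}
Op 14: insert c.com -> 10.0.0.1 (expiry=41+2=43). clock=41
Op 15: tick 5 -> clock=46. purged={b.com,c.com}
Op 16: insert c.com -> 10.0.0.2 (expiry=46+1=47). clock=46
Op 17: tick 4 -> clock=50. purged={c.com}
Op 18: tick 2 -> clock=52.
Op 19: insert b.com -> 10.0.0.2 (expiry=52+6=58). clock=52
Op 20: tick 9 -> clock=61. purged={b.com}
Op 21: tick 2 -> clock=63.
Op 22: insert c.com -> 10.0.0.2 (expiry=63+9=72). clock=63
Op 23: tick 1 -> clock=64.
Op 24: insert c.com -> 10.0.0.1 (expiry=64+1=65). clock=64
Op 25: tick 9 -> clock=73. purged={c.com}
Op 26: tick 4 -> clock=77.
Op 27: insert a.com -> 10.0.0.2 (expiry=77+2=79). clock=77
Op 28: tick 3 -> clock=80. purged={a.com}
Op 29: tick 6 -> clock=86.
Op 30: tick 7 -> clock=93.
Final cache (unexpired): {} -> size=0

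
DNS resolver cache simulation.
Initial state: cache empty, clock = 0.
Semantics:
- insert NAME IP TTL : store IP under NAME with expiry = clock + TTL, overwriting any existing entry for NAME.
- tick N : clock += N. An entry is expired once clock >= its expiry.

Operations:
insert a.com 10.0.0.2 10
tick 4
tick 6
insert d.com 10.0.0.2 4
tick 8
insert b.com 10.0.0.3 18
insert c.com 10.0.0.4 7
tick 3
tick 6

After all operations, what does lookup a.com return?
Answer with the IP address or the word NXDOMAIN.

Answer: NXDOMAIN

Derivation:
Op 1: insert a.com -> 10.0.0.2 (expiry=0+10=10). clock=0
Op 2: tick 4 -> clock=4.
Op 3: tick 6 -> clock=10. purged={a.com}
Op 4: insert d.com -> 10.0.0.2 (expiry=10+4=14). clock=10
Op 5: tick 8 -> clock=18. purged={d.com}
Op 6: insert b.com -> 10.0.0.3 (expiry=18+18=36). clock=18
Op 7: insert c.com -> 10.0.0.4 (expiry=18+7=25). clock=18
Op 8: tick 3 -> clock=21.
Op 9: tick 6 -> clock=27. purged={c.com}
lookup a.com: not in cache (expired or never inserted)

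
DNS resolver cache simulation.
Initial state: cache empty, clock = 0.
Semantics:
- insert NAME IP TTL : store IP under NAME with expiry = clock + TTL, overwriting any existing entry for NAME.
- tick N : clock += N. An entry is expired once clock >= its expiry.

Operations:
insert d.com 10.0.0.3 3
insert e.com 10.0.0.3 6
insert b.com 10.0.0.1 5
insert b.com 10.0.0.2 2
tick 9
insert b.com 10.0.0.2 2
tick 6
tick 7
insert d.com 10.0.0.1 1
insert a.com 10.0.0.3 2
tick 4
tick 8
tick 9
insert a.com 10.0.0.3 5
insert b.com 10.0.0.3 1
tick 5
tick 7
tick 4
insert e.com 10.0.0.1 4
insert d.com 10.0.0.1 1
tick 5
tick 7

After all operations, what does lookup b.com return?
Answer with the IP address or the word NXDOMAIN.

Op 1: insert d.com -> 10.0.0.3 (expiry=0+3=3). clock=0
Op 2: insert e.com -> 10.0.0.3 (expiry=0+6=6). clock=0
Op 3: insert b.com -> 10.0.0.1 (expiry=0+5=5). clock=0
Op 4: insert b.com -> 10.0.0.2 (expiry=0+2=2). clock=0
Op 5: tick 9 -> clock=9. purged={b.com,d.com,e.com}
Op 6: insert b.com -> 10.0.0.2 (expiry=9+2=11). clock=9
Op 7: tick 6 -> clock=15. purged={b.com}
Op 8: tick 7 -> clock=22.
Op 9: insert d.com -> 10.0.0.1 (expiry=22+1=23). clock=22
Op 10: insert a.com -> 10.0.0.3 (expiry=22+2=24). clock=22
Op 11: tick 4 -> clock=26. purged={a.com,d.com}
Op 12: tick 8 -> clock=34.
Op 13: tick 9 -> clock=43.
Op 14: insert a.com -> 10.0.0.3 (expiry=43+5=48). clock=43
Op 15: insert b.com -> 10.0.0.3 (expiry=43+1=44). clock=43
Op 16: tick 5 -> clock=48. purged={a.com,b.com}
Op 17: tick 7 -> clock=55.
Op 18: tick 4 -> clock=59.
Op 19: insert e.com -> 10.0.0.1 (expiry=59+4=63). clock=59
Op 20: insert d.com -> 10.0.0.1 (expiry=59+1=60). clock=59
Op 21: tick 5 -> clock=64. purged={d.com,e.com}
Op 22: tick 7 -> clock=71.
lookup b.com: not in cache (expired or never inserted)

Answer: NXDOMAIN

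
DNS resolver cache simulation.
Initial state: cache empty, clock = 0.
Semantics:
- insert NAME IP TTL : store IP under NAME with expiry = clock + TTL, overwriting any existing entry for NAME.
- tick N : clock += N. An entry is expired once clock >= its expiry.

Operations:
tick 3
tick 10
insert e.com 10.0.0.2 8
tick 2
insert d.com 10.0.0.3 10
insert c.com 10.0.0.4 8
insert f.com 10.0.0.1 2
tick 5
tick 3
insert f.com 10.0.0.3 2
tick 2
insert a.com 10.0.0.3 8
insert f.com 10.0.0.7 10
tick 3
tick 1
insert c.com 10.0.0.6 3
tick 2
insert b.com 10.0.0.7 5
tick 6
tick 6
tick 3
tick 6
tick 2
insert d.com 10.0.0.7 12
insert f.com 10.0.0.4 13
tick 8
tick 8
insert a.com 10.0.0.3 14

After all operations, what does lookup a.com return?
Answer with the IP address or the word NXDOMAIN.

Answer: 10.0.0.3

Derivation:
Op 1: tick 3 -> clock=3.
Op 2: tick 10 -> clock=13.
Op 3: insert e.com -> 10.0.0.2 (expiry=13+8=21). clock=13
Op 4: tick 2 -> clock=15.
Op 5: insert d.com -> 10.0.0.3 (expiry=15+10=25). clock=15
Op 6: insert c.com -> 10.0.0.4 (expiry=15+8=23). clock=15
Op 7: insert f.com -> 10.0.0.1 (expiry=15+2=17). clock=15
Op 8: tick 5 -> clock=20. purged={f.com}
Op 9: tick 3 -> clock=23. purged={c.com,e.com}
Op 10: insert f.com -> 10.0.0.3 (expiry=23+2=25). clock=23
Op 11: tick 2 -> clock=25. purged={d.com,f.com}
Op 12: insert a.com -> 10.0.0.3 (expiry=25+8=33). clock=25
Op 13: insert f.com -> 10.0.0.7 (expiry=25+10=35). clock=25
Op 14: tick 3 -> clock=28.
Op 15: tick 1 -> clock=29.
Op 16: insert c.com -> 10.0.0.6 (expiry=29+3=32). clock=29
Op 17: tick 2 -> clock=31.
Op 18: insert b.com -> 10.0.0.7 (expiry=31+5=36). clock=31
Op 19: tick 6 -> clock=37. purged={a.com,b.com,c.com,f.com}
Op 20: tick 6 -> clock=43.
Op 21: tick 3 -> clock=46.
Op 22: tick 6 -> clock=52.
Op 23: tick 2 -> clock=54.
Op 24: insert d.com -> 10.0.0.7 (expiry=54+12=66). clock=54
Op 25: insert f.com -> 10.0.0.4 (expiry=54+13=67). clock=54
Op 26: tick 8 -> clock=62.
Op 27: tick 8 -> clock=70. purged={d.com,f.com}
Op 28: insert a.com -> 10.0.0.3 (expiry=70+14=84). clock=70
lookup a.com: present, ip=10.0.0.3 expiry=84 > clock=70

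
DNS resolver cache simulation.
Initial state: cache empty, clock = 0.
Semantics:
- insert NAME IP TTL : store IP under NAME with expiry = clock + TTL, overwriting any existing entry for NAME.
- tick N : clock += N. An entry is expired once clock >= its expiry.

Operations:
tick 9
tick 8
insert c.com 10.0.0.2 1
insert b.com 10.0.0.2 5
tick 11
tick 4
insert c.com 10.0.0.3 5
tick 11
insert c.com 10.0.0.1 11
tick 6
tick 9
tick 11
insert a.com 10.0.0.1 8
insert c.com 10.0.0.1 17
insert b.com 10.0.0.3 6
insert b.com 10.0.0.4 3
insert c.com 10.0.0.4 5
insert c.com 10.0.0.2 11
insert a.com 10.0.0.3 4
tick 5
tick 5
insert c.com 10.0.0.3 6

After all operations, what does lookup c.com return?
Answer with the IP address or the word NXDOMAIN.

Answer: 10.0.0.3

Derivation:
Op 1: tick 9 -> clock=9.
Op 2: tick 8 -> clock=17.
Op 3: insert c.com -> 10.0.0.2 (expiry=17+1=18). clock=17
Op 4: insert b.com -> 10.0.0.2 (expiry=17+5=22). clock=17
Op 5: tick 11 -> clock=28. purged={b.com,c.com}
Op 6: tick 4 -> clock=32.
Op 7: insert c.com -> 10.0.0.3 (expiry=32+5=37). clock=32
Op 8: tick 11 -> clock=43. purged={c.com}
Op 9: insert c.com -> 10.0.0.1 (expiry=43+11=54). clock=43
Op 10: tick 6 -> clock=49.
Op 11: tick 9 -> clock=58. purged={c.com}
Op 12: tick 11 -> clock=69.
Op 13: insert a.com -> 10.0.0.1 (expiry=69+8=77). clock=69
Op 14: insert c.com -> 10.0.0.1 (expiry=69+17=86). clock=69
Op 15: insert b.com -> 10.0.0.3 (expiry=69+6=75). clock=69
Op 16: insert b.com -> 10.0.0.4 (expiry=69+3=72). clock=69
Op 17: insert c.com -> 10.0.0.4 (expiry=69+5=74). clock=69
Op 18: insert c.com -> 10.0.0.2 (expiry=69+11=80). clock=69
Op 19: insert a.com -> 10.0.0.3 (expiry=69+4=73). clock=69
Op 20: tick 5 -> clock=74. purged={a.com,b.com}
Op 21: tick 5 -> clock=79.
Op 22: insert c.com -> 10.0.0.3 (expiry=79+6=85). clock=79
lookup c.com: present, ip=10.0.0.3 expiry=85 > clock=79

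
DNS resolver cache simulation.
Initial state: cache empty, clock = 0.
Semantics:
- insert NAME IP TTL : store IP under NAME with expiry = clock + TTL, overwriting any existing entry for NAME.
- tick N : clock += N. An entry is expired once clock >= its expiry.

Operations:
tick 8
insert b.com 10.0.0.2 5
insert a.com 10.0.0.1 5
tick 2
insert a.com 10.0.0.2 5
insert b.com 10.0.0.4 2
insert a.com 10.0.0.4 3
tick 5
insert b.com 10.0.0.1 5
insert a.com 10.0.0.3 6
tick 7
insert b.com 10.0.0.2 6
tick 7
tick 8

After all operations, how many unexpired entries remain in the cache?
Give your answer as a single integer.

Answer: 0

Derivation:
Op 1: tick 8 -> clock=8.
Op 2: insert b.com -> 10.0.0.2 (expiry=8+5=13). clock=8
Op 3: insert a.com -> 10.0.0.1 (expiry=8+5=13). clock=8
Op 4: tick 2 -> clock=10.
Op 5: insert a.com -> 10.0.0.2 (expiry=10+5=15). clock=10
Op 6: insert b.com -> 10.0.0.4 (expiry=10+2=12). clock=10
Op 7: insert a.com -> 10.0.0.4 (expiry=10+3=13). clock=10
Op 8: tick 5 -> clock=15. purged={a.com,b.com}
Op 9: insert b.com -> 10.0.0.1 (expiry=15+5=20). clock=15
Op 10: insert a.com -> 10.0.0.3 (expiry=15+6=21). clock=15
Op 11: tick 7 -> clock=22. purged={a.com,b.com}
Op 12: insert b.com -> 10.0.0.2 (expiry=22+6=28). clock=22
Op 13: tick 7 -> clock=29. purged={b.com}
Op 14: tick 8 -> clock=37.
Final cache (unexpired): {} -> size=0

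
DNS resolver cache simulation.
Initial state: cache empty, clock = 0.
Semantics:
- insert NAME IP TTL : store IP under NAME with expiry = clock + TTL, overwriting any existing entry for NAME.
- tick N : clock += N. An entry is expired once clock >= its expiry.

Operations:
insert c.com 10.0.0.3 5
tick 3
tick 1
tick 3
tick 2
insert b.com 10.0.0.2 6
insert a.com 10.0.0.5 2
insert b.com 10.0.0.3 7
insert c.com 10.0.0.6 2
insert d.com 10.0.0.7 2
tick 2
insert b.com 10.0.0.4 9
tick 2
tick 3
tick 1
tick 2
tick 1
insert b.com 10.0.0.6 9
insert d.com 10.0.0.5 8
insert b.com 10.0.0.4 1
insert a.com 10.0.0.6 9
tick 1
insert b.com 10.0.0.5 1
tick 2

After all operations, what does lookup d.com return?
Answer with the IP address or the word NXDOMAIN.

Answer: 10.0.0.5

Derivation:
Op 1: insert c.com -> 10.0.0.3 (expiry=0+5=5). clock=0
Op 2: tick 3 -> clock=3.
Op 3: tick 1 -> clock=4.
Op 4: tick 3 -> clock=7. purged={c.com}
Op 5: tick 2 -> clock=9.
Op 6: insert b.com -> 10.0.0.2 (expiry=9+6=15). clock=9
Op 7: insert a.com -> 10.0.0.5 (expiry=9+2=11). clock=9
Op 8: insert b.com -> 10.0.0.3 (expiry=9+7=16). clock=9
Op 9: insert c.com -> 10.0.0.6 (expiry=9+2=11). clock=9
Op 10: insert d.com -> 10.0.0.7 (expiry=9+2=11). clock=9
Op 11: tick 2 -> clock=11. purged={a.com,c.com,d.com}
Op 12: insert b.com -> 10.0.0.4 (expiry=11+9=20). clock=11
Op 13: tick 2 -> clock=13.
Op 14: tick 3 -> clock=16.
Op 15: tick 1 -> clock=17.
Op 16: tick 2 -> clock=19.
Op 17: tick 1 -> clock=20. purged={b.com}
Op 18: insert b.com -> 10.0.0.6 (expiry=20+9=29). clock=20
Op 19: insert d.com -> 10.0.0.5 (expiry=20+8=28). clock=20
Op 20: insert b.com -> 10.0.0.4 (expiry=20+1=21). clock=20
Op 21: insert a.com -> 10.0.0.6 (expiry=20+9=29). clock=20
Op 22: tick 1 -> clock=21. purged={b.com}
Op 23: insert b.com -> 10.0.0.5 (expiry=21+1=22). clock=21
Op 24: tick 2 -> clock=23. purged={b.com}
lookup d.com: present, ip=10.0.0.5 expiry=28 > clock=23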